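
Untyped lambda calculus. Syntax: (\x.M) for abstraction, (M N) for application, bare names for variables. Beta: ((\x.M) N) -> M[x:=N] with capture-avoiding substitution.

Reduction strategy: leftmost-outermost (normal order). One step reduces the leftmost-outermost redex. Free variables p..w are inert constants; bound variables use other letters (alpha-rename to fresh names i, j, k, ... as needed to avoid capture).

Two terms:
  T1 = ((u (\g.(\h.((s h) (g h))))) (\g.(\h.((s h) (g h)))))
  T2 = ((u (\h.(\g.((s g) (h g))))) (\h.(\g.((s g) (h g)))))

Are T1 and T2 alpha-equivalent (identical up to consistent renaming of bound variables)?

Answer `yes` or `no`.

Term 1: ((u (\g.(\h.((s h) (g h))))) (\g.(\h.((s h) (g h)))))
Term 2: ((u (\h.(\g.((s g) (h g))))) (\h.(\g.((s g) (h g)))))
Alpha-equivalence: compare structure up to binder renaming.
Result: True

Answer: yes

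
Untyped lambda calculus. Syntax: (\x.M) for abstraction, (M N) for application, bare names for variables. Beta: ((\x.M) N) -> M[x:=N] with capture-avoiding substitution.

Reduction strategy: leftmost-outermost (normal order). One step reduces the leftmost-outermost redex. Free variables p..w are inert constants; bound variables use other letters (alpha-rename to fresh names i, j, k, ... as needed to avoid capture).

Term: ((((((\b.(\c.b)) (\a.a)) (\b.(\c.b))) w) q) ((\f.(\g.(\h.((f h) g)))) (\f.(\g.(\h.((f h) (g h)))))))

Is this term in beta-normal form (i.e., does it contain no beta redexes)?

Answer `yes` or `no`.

Term: ((((((\b.(\c.b)) (\a.a)) (\b.(\c.b))) w) q) ((\f.(\g.(\h.((f h) g)))) (\f.(\g.(\h.((f h) (g h)))))))
Found 2 beta redex(es).

Answer: no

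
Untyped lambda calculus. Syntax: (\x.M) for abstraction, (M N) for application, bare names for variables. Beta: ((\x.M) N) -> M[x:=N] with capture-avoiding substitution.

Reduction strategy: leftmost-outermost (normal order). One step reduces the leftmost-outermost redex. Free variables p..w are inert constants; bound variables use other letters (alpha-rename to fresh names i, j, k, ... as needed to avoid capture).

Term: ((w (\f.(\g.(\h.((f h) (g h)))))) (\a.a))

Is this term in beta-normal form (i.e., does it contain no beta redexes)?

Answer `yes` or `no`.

Term: ((w (\f.(\g.(\h.((f h) (g h)))))) (\a.a))
No beta redexes found.

Answer: yes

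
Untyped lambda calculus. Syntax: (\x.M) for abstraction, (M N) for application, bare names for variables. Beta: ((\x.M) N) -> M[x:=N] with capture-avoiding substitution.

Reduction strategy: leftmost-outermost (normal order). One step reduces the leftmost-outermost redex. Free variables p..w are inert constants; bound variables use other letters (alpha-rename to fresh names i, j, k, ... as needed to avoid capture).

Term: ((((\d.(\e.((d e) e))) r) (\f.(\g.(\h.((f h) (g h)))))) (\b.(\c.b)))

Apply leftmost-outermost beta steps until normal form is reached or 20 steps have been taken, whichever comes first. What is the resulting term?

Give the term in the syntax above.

Step 0: ((((\d.(\e.((d e) e))) r) (\f.(\g.(\h.((f h) (g h)))))) (\b.(\c.b)))
Step 1: (((\e.((r e) e)) (\f.(\g.(\h.((f h) (g h)))))) (\b.(\c.b)))
Step 2: (((r (\f.(\g.(\h.((f h) (g h)))))) (\f.(\g.(\h.((f h) (g h)))))) (\b.(\c.b)))

Answer: (((r (\f.(\g.(\h.((f h) (g h)))))) (\f.(\g.(\h.((f h) (g h)))))) (\b.(\c.b)))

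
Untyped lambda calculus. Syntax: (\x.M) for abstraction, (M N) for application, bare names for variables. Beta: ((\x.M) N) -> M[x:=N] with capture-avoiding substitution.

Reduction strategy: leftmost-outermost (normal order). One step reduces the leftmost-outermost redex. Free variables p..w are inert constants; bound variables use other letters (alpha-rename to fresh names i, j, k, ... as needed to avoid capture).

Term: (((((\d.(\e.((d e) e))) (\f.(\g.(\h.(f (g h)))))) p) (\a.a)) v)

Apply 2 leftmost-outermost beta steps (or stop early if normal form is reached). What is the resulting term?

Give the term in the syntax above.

Answer: (((((\f.(\g.(\h.(f (g h))))) p) p) (\a.a)) v)

Derivation:
Step 0: (((((\d.(\e.((d e) e))) (\f.(\g.(\h.(f (g h)))))) p) (\a.a)) v)
Step 1: ((((\e.(((\f.(\g.(\h.(f (g h))))) e) e)) p) (\a.a)) v)
Step 2: (((((\f.(\g.(\h.(f (g h))))) p) p) (\a.a)) v)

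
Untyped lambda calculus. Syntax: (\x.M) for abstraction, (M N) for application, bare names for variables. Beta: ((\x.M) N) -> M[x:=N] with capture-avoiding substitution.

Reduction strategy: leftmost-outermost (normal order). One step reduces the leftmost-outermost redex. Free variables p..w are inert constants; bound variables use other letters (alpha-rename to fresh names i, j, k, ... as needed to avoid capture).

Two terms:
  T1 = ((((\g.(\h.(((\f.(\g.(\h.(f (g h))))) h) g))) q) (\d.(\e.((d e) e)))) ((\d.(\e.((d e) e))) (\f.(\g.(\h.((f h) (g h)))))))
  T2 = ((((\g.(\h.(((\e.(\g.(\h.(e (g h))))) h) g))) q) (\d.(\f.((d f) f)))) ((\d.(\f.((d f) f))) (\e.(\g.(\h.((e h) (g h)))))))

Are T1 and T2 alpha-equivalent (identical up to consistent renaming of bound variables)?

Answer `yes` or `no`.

Answer: yes

Derivation:
Term 1: ((((\g.(\h.(((\f.(\g.(\h.(f (g h))))) h) g))) q) (\d.(\e.((d e) e)))) ((\d.(\e.((d e) e))) (\f.(\g.(\h.((f h) (g h)))))))
Term 2: ((((\g.(\h.(((\e.(\g.(\h.(e (g h))))) h) g))) q) (\d.(\f.((d f) f)))) ((\d.(\f.((d f) f))) (\e.(\g.(\h.((e h) (g h)))))))
Alpha-equivalence: compare structure up to binder renaming.
Result: True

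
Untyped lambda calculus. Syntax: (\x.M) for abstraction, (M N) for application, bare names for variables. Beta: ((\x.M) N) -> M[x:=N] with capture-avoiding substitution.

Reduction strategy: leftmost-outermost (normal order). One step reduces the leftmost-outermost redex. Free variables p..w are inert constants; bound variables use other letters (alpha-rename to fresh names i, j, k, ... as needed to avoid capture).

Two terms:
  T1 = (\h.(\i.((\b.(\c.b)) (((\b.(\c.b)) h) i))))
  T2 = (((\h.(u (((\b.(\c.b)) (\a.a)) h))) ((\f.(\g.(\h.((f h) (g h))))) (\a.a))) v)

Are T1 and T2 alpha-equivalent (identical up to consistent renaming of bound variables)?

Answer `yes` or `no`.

Term 1: (\h.(\i.((\b.(\c.b)) (((\b.(\c.b)) h) i))))
Term 2: (((\h.(u (((\b.(\c.b)) (\a.a)) h))) ((\f.(\g.(\h.((f h) (g h))))) (\a.a))) v)
Alpha-equivalence: compare structure up to binder renaming.
Result: False

Answer: no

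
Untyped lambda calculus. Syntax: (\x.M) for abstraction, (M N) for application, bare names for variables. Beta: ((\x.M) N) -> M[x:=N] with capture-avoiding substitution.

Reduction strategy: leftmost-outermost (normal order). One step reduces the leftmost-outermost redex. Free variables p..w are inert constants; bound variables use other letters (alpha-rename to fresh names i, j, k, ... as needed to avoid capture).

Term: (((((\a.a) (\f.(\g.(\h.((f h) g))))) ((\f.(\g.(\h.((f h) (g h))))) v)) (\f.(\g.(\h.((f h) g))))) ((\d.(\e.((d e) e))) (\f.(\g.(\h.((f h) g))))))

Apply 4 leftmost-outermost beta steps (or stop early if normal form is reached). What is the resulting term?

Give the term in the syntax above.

Step 0: (((((\a.a) (\f.(\g.(\h.((f h) g))))) ((\f.(\g.(\h.((f h) (g h))))) v)) (\f.(\g.(\h.((f h) g))))) ((\d.(\e.((d e) e))) (\f.(\g.(\h.((f h) g))))))
Step 1: ((((\f.(\g.(\h.((f h) g)))) ((\f.(\g.(\h.((f h) (g h))))) v)) (\f.(\g.(\h.((f h) g))))) ((\d.(\e.((d e) e))) (\f.(\g.(\h.((f h) g))))))
Step 2: (((\g.(\h.((((\f.(\g.(\h.((f h) (g h))))) v) h) g))) (\f.(\g.(\h.((f h) g))))) ((\d.(\e.((d e) e))) (\f.(\g.(\h.((f h) g))))))
Step 3: ((\h.((((\f.(\g.(\h.((f h) (g h))))) v) h) (\f.(\g.(\h.((f h) g)))))) ((\d.(\e.((d e) e))) (\f.(\g.(\h.((f h) g))))))
Step 4: ((((\f.(\g.(\h.((f h) (g h))))) v) ((\d.(\e.((d e) e))) (\f.(\g.(\h.((f h) g)))))) (\f.(\g.(\h.((f h) g)))))

Answer: ((((\f.(\g.(\h.((f h) (g h))))) v) ((\d.(\e.((d e) e))) (\f.(\g.(\h.((f h) g)))))) (\f.(\g.(\h.((f h) g)))))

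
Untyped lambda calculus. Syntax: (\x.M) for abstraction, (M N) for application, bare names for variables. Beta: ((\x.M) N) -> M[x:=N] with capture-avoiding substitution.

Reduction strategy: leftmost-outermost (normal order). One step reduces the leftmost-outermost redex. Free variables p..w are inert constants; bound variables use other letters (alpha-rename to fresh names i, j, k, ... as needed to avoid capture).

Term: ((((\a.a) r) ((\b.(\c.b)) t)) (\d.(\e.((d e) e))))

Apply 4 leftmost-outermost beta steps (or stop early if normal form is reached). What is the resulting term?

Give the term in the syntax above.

Answer: ((r (\c.t)) (\d.(\e.((d e) e))))

Derivation:
Step 0: ((((\a.a) r) ((\b.(\c.b)) t)) (\d.(\e.((d e) e))))
Step 1: ((r ((\b.(\c.b)) t)) (\d.(\e.((d e) e))))
Step 2: ((r (\c.t)) (\d.(\e.((d e) e))))
Step 3: (normal form reached)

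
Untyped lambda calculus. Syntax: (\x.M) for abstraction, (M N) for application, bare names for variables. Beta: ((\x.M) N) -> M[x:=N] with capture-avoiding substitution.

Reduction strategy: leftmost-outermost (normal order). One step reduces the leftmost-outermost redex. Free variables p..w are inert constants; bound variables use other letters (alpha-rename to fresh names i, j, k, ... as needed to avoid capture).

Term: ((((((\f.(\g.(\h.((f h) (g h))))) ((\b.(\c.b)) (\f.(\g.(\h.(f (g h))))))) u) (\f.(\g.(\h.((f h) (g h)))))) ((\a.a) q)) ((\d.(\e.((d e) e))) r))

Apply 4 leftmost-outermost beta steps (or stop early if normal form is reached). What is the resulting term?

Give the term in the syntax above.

Step 0: ((((((\f.(\g.(\h.((f h) (g h))))) ((\b.(\c.b)) (\f.(\g.(\h.(f (g h))))))) u) (\f.(\g.(\h.((f h) (g h)))))) ((\a.a) q)) ((\d.(\e.((d e) e))) r))
Step 1: (((((\g.(\h.((((\b.(\c.b)) (\f.(\g.(\h.(f (g h)))))) h) (g h)))) u) (\f.(\g.(\h.((f h) (g h)))))) ((\a.a) q)) ((\d.(\e.((d e) e))) r))
Step 2: ((((\h.((((\b.(\c.b)) (\f.(\g.(\h.(f (g h)))))) h) (u h))) (\f.(\g.(\h.((f h) (g h)))))) ((\a.a) q)) ((\d.(\e.((d e) e))) r))
Step 3: ((((((\b.(\c.b)) (\f.(\g.(\h.(f (g h)))))) (\f.(\g.(\h.((f h) (g h)))))) (u (\f.(\g.(\h.((f h) (g h))))))) ((\a.a) q)) ((\d.(\e.((d e) e))) r))
Step 4: (((((\c.(\f.(\g.(\h.(f (g h)))))) (\f.(\g.(\h.((f h) (g h)))))) (u (\f.(\g.(\h.((f h) (g h))))))) ((\a.a) q)) ((\d.(\e.((d e) e))) r))

Answer: (((((\c.(\f.(\g.(\h.(f (g h)))))) (\f.(\g.(\h.((f h) (g h)))))) (u (\f.(\g.(\h.((f h) (g h))))))) ((\a.a) q)) ((\d.(\e.((d e) e))) r))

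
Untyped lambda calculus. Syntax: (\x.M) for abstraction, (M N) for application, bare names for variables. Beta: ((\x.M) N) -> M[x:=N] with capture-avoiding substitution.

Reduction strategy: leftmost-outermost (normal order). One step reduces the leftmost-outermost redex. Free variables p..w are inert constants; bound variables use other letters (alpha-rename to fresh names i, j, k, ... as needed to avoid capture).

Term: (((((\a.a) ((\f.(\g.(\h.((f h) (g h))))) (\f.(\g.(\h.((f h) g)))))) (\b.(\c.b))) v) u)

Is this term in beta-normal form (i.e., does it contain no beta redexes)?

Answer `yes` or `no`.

Answer: no

Derivation:
Term: (((((\a.a) ((\f.(\g.(\h.((f h) (g h))))) (\f.(\g.(\h.((f h) g)))))) (\b.(\c.b))) v) u)
Found 2 beta redex(es).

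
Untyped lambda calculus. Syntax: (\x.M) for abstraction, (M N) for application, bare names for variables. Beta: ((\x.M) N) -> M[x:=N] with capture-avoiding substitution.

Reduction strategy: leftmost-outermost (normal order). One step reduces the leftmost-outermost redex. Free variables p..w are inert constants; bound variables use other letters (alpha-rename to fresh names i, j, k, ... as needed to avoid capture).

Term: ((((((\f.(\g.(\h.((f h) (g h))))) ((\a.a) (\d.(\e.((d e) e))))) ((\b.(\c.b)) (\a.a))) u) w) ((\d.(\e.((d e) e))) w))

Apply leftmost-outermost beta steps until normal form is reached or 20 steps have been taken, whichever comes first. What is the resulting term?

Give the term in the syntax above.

Answer: ((((u (\a.a)) (\a.a)) w) (\e.((w e) e)))

Derivation:
Step 0: ((((((\f.(\g.(\h.((f h) (g h))))) ((\a.a) (\d.(\e.((d e) e))))) ((\b.(\c.b)) (\a.a))) u) w) ((\d.(\e.((d e) e))) w))
Step 1: (((((\g.(\h.((((\a.a) (\d.(\e.((d e) e)))) h) (g h)))) ((\b.(\c.b)) (\a.a))) u) w) ((\d.(\e.((d e) e))) w))
Step 2: ((((\h.((((\a.a) (\d.(\e.((d e) e)))) h) (((\b.(\c.b)) (\a.a)) h))) u) w) ((\d.(\e.((d e) e))) w))
Step 3: ((((((\a.a) (\d.(\e.((d e) e)))) u) (((\b.(\c.b)) (\a.a)) u)) w) ((\d.(\e.((d e) e))) w))
Step 4: (((((\d.(\e.((d e) e))) u) (((\b.(\c.b)) (\a.a)) u)) w) ((\d.(\e.((d e) e))) w))
Step 5: ((((\e.((u e) e)) (((\b.(\c.b)) (\a.a)) u)) w) ((\d.(\e.((d e) e))) w))
Step 6: ((((u (((\b.(\c.b)) (\a.a)) u)) (((\b.(\c.b)) (\a.a)) u)) w) ((\d.(\e.((d e) e))) w))
Step 7: ((((u ((\c.(\a.a)) u)) (((\b.(\c.b)) (\a.a)) u)) w) ((\d.(\e.((d e) e))) w))
Step 8: ((((u (\a.a)) (((\b.(\c.b)) (\a.a)) u)) w) ((\d.(\e.((d e) e))) w))
Step 9: ((((u (\a.a)) ((\c.(\a.a)) u)) w) ((\d.(\e.((d e) e))) w))
Step 10: ((((u (\a.a)) (\a.a)) w) ((\d.(\e.((d e) e))) w))
Step 11: ((((u (\a.a)) (\a.a)) w) (\e.((w e) e)))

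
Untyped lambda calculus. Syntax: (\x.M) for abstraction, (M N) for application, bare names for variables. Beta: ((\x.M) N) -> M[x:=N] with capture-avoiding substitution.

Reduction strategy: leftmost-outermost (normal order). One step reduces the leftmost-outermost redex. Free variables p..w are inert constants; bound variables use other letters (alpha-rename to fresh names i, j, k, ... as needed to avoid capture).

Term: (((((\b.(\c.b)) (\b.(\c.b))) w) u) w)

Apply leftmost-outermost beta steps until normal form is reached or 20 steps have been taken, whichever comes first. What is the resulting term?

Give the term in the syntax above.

Answer: u

Derivation:
Step 0: (((((\b.(\c.b)) (\b.(\c.b))) w) u) w)
Step 1: ((((\c.(\b.(\c.b))) w) u) w)
Step 2: (((\b.(\c.b)) u) w)
Step 3: ((\c.u) w)
Step 4: u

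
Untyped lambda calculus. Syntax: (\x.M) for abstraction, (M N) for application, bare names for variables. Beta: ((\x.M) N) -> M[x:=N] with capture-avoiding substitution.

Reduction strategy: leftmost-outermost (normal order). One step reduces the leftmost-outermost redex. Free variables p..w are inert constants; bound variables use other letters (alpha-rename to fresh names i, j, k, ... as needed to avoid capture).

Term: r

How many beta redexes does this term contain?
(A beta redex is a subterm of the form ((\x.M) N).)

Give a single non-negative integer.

Answer: 0

Derivation:
Term: r
  (no redexes)
Total redexes: 0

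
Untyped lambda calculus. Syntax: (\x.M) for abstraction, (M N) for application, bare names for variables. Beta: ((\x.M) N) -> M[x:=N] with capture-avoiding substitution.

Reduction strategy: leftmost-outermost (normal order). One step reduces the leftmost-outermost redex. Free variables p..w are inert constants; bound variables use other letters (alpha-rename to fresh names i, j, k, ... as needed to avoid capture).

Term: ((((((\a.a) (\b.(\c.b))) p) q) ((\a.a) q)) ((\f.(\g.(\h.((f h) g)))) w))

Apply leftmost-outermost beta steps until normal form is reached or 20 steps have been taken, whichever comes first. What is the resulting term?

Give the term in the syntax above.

Answer: ((p q) (\g.(\h.((w h) g))))

Derivation:
Step 0: ((((((\a.a) (\b.(\c.b))) p) q) ((\a.a) q)) ((\f.(\g.(\h.((f h) g)))) w))
Step 1: (((((\b.(\c.b)) p) q) ((\a.a) q)) ((\f.(\g.(\h.((f h) g)))) w))
Step 2: ((((\c.p) q) ((\a.a) q)) ((\f.(\g.(\h.((f h) g)))) w))
Step 3: ((p ((\a.a) q)) ((\f.(\g.(\h.((f h) g)))) w))
Step 4: ((p q) ((\f.(\g.(\h.((f h) g)))) w))
Step 5: ((p q) (\g.(\h.((w h) g))))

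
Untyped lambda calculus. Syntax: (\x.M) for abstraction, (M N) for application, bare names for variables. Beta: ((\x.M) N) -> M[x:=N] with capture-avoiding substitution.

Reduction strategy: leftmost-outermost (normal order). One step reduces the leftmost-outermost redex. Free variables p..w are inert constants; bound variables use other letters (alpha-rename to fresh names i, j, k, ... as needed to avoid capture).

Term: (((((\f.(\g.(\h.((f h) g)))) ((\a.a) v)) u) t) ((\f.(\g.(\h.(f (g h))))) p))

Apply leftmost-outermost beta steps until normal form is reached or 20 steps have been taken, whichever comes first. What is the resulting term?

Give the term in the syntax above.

Answer: (((v t) u) (\g.(\h.(p (g h)))))

Derivation:
Step 0: (((((\f.(\g.(\h.((f h) g)))) ((\a.a) v)) u) t) ((\f.(\g.(\h.(f (g h))))) p))
Step 1: ((((\g.(\h.((((\a.a) v) h) g))) u) t) ((\f.(\g.(\h.(f (g h))))) p))
Step 2: (((\h.((((\a.a) v) h) u)) t) ((\f.(\g.(\h.(f (g h))))) p))
Step 3: (((((\a.a) v) t) u) ((\f.(\g.(\h.(f (g h))))) p))
Step 4: (((v t) u) ((\f.(\g.(\h.(f (g h))))) p))
Step 5: (((v t) u) (\g.(\h.(p (g h)))))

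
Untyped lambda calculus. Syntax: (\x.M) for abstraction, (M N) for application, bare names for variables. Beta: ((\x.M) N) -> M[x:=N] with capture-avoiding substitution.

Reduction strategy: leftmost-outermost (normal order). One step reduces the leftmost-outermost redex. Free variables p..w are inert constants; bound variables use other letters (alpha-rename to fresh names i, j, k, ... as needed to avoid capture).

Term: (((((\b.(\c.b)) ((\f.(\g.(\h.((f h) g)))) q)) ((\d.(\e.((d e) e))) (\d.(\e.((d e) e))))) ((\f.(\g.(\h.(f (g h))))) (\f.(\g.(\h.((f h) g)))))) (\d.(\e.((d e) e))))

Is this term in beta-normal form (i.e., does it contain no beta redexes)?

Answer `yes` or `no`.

Answer: no

Derivation:
Term: (((((\b.(\c.b)) ((\f.(\g.(\h.((f h) g)))) q)) ((\d.(\e.((d e) e))) (\d.(\e.((d e) e))))) ((\f.(\g.(\h.(f (g h))))) (\f.(\g.(\h.((f h) g)))))) (\d.(\e.((d e) e))))
Found 4 beta redex(es).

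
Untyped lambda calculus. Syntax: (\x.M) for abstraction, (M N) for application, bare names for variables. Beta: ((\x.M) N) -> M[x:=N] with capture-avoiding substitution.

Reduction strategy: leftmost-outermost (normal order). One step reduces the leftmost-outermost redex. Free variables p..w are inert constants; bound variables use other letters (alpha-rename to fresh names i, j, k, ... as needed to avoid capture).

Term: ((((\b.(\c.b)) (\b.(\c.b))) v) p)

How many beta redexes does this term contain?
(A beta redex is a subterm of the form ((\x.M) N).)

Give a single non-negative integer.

Answer: 1

Derivation:
Term: ((((\b.(\c.b)) (\b.(\c.b))) v) p)
  Redex: ((\b.(\c.b)) (\b.(\c.b)))
Total redexes: 1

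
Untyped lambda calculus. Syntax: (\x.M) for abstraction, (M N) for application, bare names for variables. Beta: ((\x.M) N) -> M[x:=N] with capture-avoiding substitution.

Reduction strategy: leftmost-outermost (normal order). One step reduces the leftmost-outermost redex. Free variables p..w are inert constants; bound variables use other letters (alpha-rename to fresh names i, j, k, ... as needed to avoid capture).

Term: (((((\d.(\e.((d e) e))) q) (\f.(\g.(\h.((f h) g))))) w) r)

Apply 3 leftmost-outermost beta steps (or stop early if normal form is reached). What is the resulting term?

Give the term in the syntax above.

Step 0: (((((\d.(\e.((d e) e))) q) (\f.(\g.(\h.((f h) g))))) w) r)
Step 1: ((((\e.((q e) e)) (\f.(\g.(\h.((f h) g))))) w) r)
Step 2: ((((q (\f.(\g.(\h.((f h) g))))) (\f.(\g.(\h.((f h) g))))) w) r)
Step 3: (normal form reached)

Answer: ((((q (\f.(\g.(\h.((f h) g))))) (\f.(\g.(\h.((f h) g))))) w) r)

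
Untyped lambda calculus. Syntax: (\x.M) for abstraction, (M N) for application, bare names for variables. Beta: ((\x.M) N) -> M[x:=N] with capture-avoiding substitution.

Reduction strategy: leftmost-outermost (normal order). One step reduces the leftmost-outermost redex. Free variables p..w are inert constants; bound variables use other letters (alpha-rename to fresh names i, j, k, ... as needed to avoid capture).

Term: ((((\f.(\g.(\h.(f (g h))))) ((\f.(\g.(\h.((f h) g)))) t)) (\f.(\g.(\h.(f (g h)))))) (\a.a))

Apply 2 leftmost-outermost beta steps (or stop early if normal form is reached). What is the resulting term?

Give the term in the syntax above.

Answer: ((\h.(((\f.(\g.(\h.((f h) g)))) t) ((\f.(\g.(\h.(f (g h))))) h))) (\a.a))

Derivation:
Step 0: ((((\f.(\g.(\h.(f (g h))))) ((\f.(\g.(\h.((f h) g)))) t)) (\f.(\g.(\h.(f (g h)))))) (\a.a))
Step 1: (((\g.(\h.(((\f.(\g.(\h.((f h) g)))) t) (g h)))) (\f.(\g.(\h.(f (g h)))))) (\a.a))
Step 2: ((\h.(((\f.(\g.(\h.((f h) g)))) t) ((\f.(\g.(\h.(f (g h))))) h))) (\a.a))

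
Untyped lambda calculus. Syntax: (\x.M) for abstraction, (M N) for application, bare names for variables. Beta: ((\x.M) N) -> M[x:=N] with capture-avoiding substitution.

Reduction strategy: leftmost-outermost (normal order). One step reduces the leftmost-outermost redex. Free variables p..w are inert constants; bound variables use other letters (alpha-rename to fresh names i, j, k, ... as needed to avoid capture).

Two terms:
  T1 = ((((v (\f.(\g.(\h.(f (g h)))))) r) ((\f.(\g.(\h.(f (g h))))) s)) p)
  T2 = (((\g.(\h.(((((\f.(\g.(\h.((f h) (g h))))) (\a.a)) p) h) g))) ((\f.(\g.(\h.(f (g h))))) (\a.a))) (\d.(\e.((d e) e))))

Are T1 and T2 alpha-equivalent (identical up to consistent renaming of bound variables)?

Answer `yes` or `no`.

Term 1: ((((v (\f.(\g.(\h.(f (g h)))))) r) ((\f.(\g.(\h.(f (g h))))) s)) p)
Term 2: (((\g.(\h.(((((\f.(\g.(\h.((f h) (g h))))) (\a.a)) p) h) g))) ((\f.(\g.(\h.(f (g h))))) (\a.a))) (\d.(\e.((d e) e))))
Alpha-equivalence: compare structure up to binder renaming.
Result: False

Answer: no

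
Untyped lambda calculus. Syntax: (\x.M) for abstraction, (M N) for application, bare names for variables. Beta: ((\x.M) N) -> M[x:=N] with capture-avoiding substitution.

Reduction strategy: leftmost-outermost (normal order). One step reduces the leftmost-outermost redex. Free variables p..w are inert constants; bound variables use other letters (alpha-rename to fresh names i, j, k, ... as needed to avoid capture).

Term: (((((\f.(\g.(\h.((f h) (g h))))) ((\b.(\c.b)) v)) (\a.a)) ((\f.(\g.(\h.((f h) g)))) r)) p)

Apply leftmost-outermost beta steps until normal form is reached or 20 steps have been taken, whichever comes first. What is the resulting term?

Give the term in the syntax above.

Answer: ((v (\g.(\h.((r h) g)))) p)

Derivation:
Step 0: (((((\f.(\g.(\h.((f h) (g h))))) ((\b.(\c.b)) v)) (\a.a)) ((\f.(\g.(\h.((f h) g)))) r)) p)
Step 1: ((((\g.(\h.((((\b.(\c.b)) v) h) (g h)))) (\a.a)) ((\f.(\g.(\h.((f h) g)))) r)) p)
Step 2: (((\h.((((\b.(\c.b)) v) h) ((\a.a) h))) ((\f.(\g.(\h.((f h) g)))) r)) p)
Step 3: (((((\b.(\c.b)) v) ((\f.(\g.(\h.((f h) g)))) r)) ((\a.a) ((\f.(\g.(\h.((f h) g)))) r))) p)
Step 4: ((((\c.v) ((\f.(\g.(\h.((f h) g)))) r)) ((\a.a) ((\f.(\g.(\h.((f h) g)))) r))) p)
Step 5: ((v ((\a.a) ((\f.(\g.(\h.((f h) g)))) r))) p)
Step 6: ((v ((\f.(\g.(\h.((f h) g)))) r)) p)
Step 7: ((v (\g.(\h.((r h) g)))) p)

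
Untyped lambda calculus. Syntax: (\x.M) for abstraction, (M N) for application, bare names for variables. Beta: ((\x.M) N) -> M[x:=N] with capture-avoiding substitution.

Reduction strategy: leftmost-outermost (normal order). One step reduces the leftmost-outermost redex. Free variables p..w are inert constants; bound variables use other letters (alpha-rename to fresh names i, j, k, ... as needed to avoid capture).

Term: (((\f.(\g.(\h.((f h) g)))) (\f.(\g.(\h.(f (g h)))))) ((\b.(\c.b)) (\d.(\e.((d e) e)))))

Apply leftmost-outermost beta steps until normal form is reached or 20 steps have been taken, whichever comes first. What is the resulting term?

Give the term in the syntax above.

Answer: (\h.(\i.(h (\d.(\e.((d e) e))))))

Derivation:
Step 0: (((\f.(\g.(\h.((f h) g)))) (\f.(\g.(\h.(f (g h)))))) ((\b.(\c.b)) (\d.(\e.((d e) e)))))
Step 1: ((\g.(\h.(((\f.(\g.(\h.(f (g h))))) h) g))) ((\b.(\c.b)) (\d.(\e.((d e) e)))))
Step 2: (\h.(((\f.(\g.(\h.(f (g h))))) h) ((\b.(\c.b)) (\d.(\e.((d e) e))))))
Step 3: (\h.((\g.(\i.(h (g i)))) ((\b.(\c.b)) (\d.(\e.((d e) e))))))
Step 4: (\h.(\i.(h (((\b.(\c.b)) (\d.(\e.((d e) e)))) i))))
Step 5: (\h.(\i.(h ((\c.(\d.(\e.((d e) e)))) i))))
Step 6: (\h.(\i.(h (\d.(\e.((d e) e))))))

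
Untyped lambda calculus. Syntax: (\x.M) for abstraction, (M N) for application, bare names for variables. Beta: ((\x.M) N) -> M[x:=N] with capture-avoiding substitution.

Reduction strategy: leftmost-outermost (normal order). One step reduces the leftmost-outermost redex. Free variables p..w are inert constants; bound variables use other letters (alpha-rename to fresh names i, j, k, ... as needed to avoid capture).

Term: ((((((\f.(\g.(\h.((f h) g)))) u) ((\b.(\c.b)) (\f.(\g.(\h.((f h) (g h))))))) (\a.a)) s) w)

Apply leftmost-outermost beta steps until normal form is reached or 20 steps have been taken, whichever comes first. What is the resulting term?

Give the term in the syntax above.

Answer: ((((u (\a.a)) (\c.(\f.(\g.(\h.((f h) (g h))))))) s) w)

Derivation:
Step 0: ((((((\f.(\g.(\h.((f h) g)))) u) ((\b.(\c.b)) (\f.(\g.(\h.((f h) (g h))))))) (\a.a)) s) w)
Step 1: (((((\g.(\h.((u h) g))) ((\b.(\c.b)) (\f.(\g.(\h.((f h) (g h))))))) (\a.a)) s) w)
Step 2: ((((\h.((u h) ((\b.(\c.b)) (\f.(\g.(\h.((f h) (g h)))))))) (\a.a)) s) w)
Step 3: ((((u (\a.a)) ((\b.(\c.b)) (\f.(\g.(\h.((f h) (g h))))))) s) w)
Step 4: ((((u (\a.a)) (\c.(\f.(\g.(\h.((f h) (g h))))))) s) w)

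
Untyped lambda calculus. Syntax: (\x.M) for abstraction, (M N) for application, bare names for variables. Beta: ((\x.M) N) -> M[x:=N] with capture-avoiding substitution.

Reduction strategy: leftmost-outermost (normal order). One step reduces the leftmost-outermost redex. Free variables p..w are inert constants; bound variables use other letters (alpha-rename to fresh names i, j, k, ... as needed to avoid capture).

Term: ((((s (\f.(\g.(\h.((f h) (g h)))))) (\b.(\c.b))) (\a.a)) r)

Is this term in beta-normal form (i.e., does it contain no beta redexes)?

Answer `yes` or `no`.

Term: ((((s (\f.(\g.(\h.((f h) (g h)))))) (\b.(\c.b))) (\a.a)) r)
No beta redexes found.

Answer: yes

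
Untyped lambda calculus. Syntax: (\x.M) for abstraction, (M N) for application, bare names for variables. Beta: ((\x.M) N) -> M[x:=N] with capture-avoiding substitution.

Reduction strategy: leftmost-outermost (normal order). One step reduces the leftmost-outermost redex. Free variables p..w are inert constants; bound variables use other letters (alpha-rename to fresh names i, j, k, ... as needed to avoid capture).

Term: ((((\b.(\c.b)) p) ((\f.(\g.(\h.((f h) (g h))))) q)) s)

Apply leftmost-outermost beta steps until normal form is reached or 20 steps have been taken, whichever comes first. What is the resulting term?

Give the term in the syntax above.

Step 0: ((((\b.(\c.b)) p) ((\f.(\g.(\h.((f h) (g h))))) q)) s)
Step 1: (((\c.p) ((\f.(\g.(\h.((f h) (g h))))) q)) s)
Step 2: (p s)

Answer: (p s)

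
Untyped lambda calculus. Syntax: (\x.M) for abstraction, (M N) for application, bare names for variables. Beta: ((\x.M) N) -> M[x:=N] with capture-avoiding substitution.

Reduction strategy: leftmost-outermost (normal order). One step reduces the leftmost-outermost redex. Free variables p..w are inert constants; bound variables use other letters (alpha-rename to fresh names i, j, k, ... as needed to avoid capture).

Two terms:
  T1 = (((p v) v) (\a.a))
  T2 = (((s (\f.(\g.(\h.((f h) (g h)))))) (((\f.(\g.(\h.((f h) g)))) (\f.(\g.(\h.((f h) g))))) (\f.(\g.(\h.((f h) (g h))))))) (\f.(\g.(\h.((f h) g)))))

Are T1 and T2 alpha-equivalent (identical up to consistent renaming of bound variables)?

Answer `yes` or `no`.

Term 1: (((p v) v) (\a.a))
Term 2: (((s (\f.(\g.(\h.((f h) (g h)))))) (((\f.(\g.(\h.((f h) g)))) (\f.(\g.(\h.((f h) g))))) (\f.(\g.(\h.((f h) (g h))))))) (\f.(\g.(\h.((f h) g)))))
Alpha-equivalence: compare structure up to binder renaming.
Result: False

Answer: no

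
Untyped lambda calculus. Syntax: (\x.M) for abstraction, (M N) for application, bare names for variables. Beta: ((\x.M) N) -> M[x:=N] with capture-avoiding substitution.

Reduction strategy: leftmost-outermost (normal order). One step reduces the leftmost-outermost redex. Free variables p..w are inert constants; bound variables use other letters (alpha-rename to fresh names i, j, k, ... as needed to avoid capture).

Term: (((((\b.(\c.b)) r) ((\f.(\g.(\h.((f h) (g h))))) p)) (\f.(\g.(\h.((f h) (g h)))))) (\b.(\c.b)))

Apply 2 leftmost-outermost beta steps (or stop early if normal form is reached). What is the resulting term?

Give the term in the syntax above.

Answer: ((r (\f.(\g.(\h.((f h) (g h)))))) (\b.(\c.b)))

Derivation:
Step 0: (((((\b.(\c.b)) r) ((\f.(\g.(\h.((f h) (g h))))) p)) (\f.(\g.(\h.((f h) (g h)))))) (\b.(\c.b)))
Step 1: ((((\c.r) ((\f.(\g.(\h.((f h) (g h))))) p)) (\f.(\g.(\h.((f h) (g h)))))) (\b.(\c.b)))
Step 2: ((r (\f.(\g.(\h.((f h) (g h)))))) (\b.(\c.b)))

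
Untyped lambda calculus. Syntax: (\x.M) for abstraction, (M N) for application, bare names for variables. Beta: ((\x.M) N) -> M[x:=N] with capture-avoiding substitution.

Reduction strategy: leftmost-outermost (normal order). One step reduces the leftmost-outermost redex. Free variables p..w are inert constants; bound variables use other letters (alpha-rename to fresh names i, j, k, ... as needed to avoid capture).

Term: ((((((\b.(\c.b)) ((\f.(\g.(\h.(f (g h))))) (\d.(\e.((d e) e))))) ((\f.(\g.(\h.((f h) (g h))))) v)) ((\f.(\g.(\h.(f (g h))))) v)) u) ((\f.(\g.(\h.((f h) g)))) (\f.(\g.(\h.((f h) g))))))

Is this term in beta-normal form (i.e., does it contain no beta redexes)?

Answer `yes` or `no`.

Term: ((((((\b.(\c.b)) ((\f.(\g.(\h.(f (g h))))) (\d.(\e.((d e) e))))) ((\f.(\g.(\h.((f h) (g h))))) v)) ((\f.(\g.(\h.(f (g h))))) v)) u) ((\f.(\g.(\h.((f h) g)))) (\f.(\g.(\h.((f h) g))))))
Found 5 beta redex(es).

Answer: no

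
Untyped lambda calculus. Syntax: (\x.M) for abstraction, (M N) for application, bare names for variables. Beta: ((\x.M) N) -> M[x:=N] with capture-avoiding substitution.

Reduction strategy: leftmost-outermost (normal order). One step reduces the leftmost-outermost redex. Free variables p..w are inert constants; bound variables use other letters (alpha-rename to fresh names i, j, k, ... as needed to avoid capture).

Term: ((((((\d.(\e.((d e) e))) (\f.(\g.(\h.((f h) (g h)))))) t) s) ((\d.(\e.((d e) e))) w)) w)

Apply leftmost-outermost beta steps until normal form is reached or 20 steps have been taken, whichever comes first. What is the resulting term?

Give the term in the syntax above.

Step 0: ((((((\d.(\e.((d e) e))) (\f.(\g.(\h.((f h) (g h)))))) t) s) ((\d.(\e.((d e) e))) w)) w)
Step 1: (((((\e.(((\f.(\g.(\h.((f h) (g h))))) e) e)) t) s) ((\d.(\e.((d e) e))) w)) w)
Step 2: ((((((\f.(\g.(\h.((f h) (g h))))) t) t) s) ((\d.(\e.((d e) e))) w)) w)
Step 3: (((((\g.(\h.((t h) (g h)))) t) s) ((\d.(\e.((d e) e))) w)) w)
Step 4: ((((\h.((t h) (t h))) s) ((\d.(\e.((d e) e))) w)) w)
Step 5: ((((t s) (t s)) ((\d.(\e.((d e) e))) w)) w)
Step 6: ((((t s) (t s)) (\e.((w e) e))) w)

Answer: ((((t s) (t s)) (\e.((w e) e))) w)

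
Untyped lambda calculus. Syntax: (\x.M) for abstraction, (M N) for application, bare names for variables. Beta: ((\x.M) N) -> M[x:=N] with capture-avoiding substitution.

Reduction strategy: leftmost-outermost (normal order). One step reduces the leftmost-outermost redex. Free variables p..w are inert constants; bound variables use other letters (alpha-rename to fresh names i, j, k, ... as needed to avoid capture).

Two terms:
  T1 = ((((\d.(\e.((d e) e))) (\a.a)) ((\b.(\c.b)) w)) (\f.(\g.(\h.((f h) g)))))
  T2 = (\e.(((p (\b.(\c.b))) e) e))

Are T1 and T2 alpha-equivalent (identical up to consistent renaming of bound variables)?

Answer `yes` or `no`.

Answer: no

Derivation:
Term 1: ((((\d.(\e.((d e) e))) (\a.a)) ((\b.(\c.b)) w)) (\f.(\g.(\h.((f h) g)))))
Term 2: (\e.(((p (\b.(\c.b))) e) e))
Alpha-equivalence: compare structure up to binder renaming.
Result: False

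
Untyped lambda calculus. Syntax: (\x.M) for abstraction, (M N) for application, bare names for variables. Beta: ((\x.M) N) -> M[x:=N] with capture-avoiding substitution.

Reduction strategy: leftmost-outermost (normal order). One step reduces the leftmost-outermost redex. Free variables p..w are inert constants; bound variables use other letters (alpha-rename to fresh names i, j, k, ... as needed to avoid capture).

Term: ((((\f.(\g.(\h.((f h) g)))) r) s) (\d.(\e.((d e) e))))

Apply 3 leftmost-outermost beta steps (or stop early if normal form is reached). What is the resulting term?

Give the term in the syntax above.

Answer: ((r (\d.(\e.((d e) e)))) s)

Derivation:
Step 0: ((((\f.(\g.(\h.((f h) g)))) r) s) (\d.(\e.((d e) e))))
Step 1: (((\g.(\h.((r h) g))) s) (\d.(\e.((d e) e))))
Step 2: ((\h.((r h) s)) (\d.(\e.((d e) e))))
Step 3: ((r (\d.(\e.((d e) e)))) s)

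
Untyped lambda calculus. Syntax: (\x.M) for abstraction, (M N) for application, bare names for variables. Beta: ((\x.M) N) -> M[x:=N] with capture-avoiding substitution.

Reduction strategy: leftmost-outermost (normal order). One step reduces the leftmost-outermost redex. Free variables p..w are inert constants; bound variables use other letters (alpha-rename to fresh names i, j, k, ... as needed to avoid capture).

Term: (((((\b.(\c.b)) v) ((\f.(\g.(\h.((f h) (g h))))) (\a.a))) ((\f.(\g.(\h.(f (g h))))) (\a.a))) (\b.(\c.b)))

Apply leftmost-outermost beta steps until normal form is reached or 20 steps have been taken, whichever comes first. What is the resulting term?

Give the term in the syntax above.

Step 0: (((((\b.(\c.b)) v) ((\f.(\g.(\h.((f h) (g h))))) (\a.a))) ((\f.(\g.(\h.(f (g h))))) (\a.a))) (\b.(\c.b)))
Step 1: ((((\c.v) ((\f.(\g.(\h.((f h) (g h))))) (\a.a))) ((\f.(\g.(\h.(f (g h))))) (\a.a))) (\b.(\c.b)))
Step 2: ((v ((\f.(\g.(\h.(f (g h))))) (\a.a))) (\b.(\c.b)))
Step 3: ((v (\g.(\h.((\a.a) (g h))))) (\b.(\c.b)))
Step 4: ((v (\g.(\h.(g h)))) (\b.(\c.b)))

Answer: ((v (\g.(\h.(g h)))) (\b.(\c.b)))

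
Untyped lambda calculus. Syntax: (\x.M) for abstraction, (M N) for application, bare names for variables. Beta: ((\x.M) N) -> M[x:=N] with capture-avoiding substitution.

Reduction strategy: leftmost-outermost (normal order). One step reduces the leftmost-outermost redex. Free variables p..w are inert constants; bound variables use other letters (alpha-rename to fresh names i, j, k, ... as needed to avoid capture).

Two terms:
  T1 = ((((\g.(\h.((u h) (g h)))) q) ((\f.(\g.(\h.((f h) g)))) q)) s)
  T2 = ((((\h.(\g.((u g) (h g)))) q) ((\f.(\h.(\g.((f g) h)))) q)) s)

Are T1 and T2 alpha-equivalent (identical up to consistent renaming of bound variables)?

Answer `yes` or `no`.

Answer: yes

Derivation:
Term 1: ((((\g.(\h.((u h) (g h)))) q) ((\f.(\g.(\h.((f h) g)))) q)) s)
Term 2: ((((\h.(\g.((u g) (h g)))) q) ((\f.(\h.(\g.((f g) h)))) q)) s)
Alpha-equivalence: compare structure up to binder renaming.
Result: True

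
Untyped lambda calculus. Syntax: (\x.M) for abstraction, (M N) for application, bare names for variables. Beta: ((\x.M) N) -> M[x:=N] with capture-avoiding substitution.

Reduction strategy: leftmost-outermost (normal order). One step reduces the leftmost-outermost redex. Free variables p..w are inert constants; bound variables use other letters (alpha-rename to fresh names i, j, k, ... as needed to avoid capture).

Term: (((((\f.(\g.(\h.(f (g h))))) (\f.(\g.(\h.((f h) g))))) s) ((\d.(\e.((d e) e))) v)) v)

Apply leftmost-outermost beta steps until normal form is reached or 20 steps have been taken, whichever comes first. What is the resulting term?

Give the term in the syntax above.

Answer: (\h.(((s (\e.((v e) e))) h) v))

Derivation:
Step 0: (((((\f.(\g.(\h.(f (g h))))) (\f.(\g.(\h.((f h) g))))) s) ((\d.(\e.((d e) e))) v)) v)
Step 1: ((((\g.(\h.((\f.(\g.(\h.((f h) g)))) (g h)))) s) ((\d.(\e.((d e) e))) v)) v)
Step 2: (((\h.((\f.(\g.(\h.((f h) g)))) (s h))) ((\d.(\e.((d e) e))) v)) v)
Step 3: (((\f.(\g.(\h.((f h) g)))) (s ((\d.(\e.((d e) e))) v))) v)
Step 4: ((\g.(\h.(((s ((\d.(\e.((d e) e))) v)) h) g))) v)
Step 5: (\h.(((s ((\d.(\e.((d e) e))) v)) h) v))
Step 6: (\h.(((s (\e.((v e) e))) h) v))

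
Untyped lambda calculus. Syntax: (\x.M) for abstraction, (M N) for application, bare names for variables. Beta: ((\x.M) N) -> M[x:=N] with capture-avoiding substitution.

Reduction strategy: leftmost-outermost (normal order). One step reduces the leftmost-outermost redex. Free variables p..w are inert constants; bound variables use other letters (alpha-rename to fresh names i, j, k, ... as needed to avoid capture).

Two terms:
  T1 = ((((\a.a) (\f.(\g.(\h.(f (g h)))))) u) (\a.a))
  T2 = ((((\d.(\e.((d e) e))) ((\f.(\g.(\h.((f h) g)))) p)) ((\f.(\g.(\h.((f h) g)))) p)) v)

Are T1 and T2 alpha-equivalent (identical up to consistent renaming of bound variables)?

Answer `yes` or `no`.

Term 1: ((((\a.a) (\f.(\g.(\h.(f (g h)))))) u) (\a.a))
Term 2: ((((\d.(\e.((d e) e))) ((\f.(\g.(\h.((f h) g)))) p)) ((\f.(\g.(\h.((f h) g)))) p)) v)
Alpha-equivalence: compare structure up to binder renaming.
Result: False

Answer: no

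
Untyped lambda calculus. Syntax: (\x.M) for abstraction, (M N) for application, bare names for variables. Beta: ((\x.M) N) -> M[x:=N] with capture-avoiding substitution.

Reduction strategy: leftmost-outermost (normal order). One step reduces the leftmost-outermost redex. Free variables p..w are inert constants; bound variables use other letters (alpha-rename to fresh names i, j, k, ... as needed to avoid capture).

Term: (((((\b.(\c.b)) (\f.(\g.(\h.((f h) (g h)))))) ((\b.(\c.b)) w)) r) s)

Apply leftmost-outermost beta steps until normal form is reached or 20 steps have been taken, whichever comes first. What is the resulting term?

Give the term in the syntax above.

Step 0: (((((\b.(\c.b)) (\f.(\g.(\h.((f h) (g h)))))) ((\b.(\c.b)) w)) r) s)
Step 1: ((((\c.(\f.(\g.(\h.((f h) (g h)))))) ((\b.(\c.b)) w)) r) s)
Step 2: (((\f.(\g.(\h.((f h) (g h))))) r) s)
Step 3: ((\g.(\h.((r h) (g h)))) s)
Step 4: (\h.((r h) (s h)))

Answer: (\h.((r h) (s h)))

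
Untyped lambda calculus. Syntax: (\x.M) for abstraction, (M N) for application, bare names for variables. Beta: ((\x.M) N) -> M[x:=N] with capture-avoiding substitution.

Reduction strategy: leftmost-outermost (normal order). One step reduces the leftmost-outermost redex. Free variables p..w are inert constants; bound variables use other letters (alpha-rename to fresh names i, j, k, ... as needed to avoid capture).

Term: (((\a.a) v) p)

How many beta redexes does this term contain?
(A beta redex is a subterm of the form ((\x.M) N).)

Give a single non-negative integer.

Term: (((\a.a) v) p)
  Redex: ((\a.a) v)
Total redexes: 1

Answer: 1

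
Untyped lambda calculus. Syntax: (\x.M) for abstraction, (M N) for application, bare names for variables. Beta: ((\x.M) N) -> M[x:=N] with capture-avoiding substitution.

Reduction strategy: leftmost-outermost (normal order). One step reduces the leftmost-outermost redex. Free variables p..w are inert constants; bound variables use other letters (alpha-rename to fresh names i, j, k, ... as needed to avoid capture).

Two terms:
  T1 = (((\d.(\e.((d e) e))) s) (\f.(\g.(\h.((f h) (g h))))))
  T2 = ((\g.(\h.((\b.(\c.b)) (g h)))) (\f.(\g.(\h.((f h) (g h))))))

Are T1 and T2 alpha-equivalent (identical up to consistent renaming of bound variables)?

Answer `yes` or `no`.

Term 1: (((\d.(\e.((d e) e))) s) (\f.(\g.(\h.((f h) (g h))))))
Term 2: ((\g.(\h.((\b.(\c.b)) (g h)))) (\f.(\g.(\h.((f h) (g h))))))
Alpha-equivalence: compare structure up to binder renaming.
Result: False

Answer: no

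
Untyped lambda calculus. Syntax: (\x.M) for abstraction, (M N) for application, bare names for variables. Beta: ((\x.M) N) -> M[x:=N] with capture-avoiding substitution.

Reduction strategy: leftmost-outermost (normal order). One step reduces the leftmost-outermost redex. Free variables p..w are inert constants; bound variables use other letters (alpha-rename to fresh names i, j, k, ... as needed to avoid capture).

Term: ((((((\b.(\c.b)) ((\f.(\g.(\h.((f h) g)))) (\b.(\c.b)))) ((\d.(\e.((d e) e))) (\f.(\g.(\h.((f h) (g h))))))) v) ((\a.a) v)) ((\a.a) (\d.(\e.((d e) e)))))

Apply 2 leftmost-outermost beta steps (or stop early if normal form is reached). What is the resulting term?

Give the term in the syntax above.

Answer: (((((\f.(\g.(\h.((f h) g)))) (\b.(\c.b))) v) ((\a.a) v)) ((\a.a) (\d.(\e.((d e) e)))))

Derivation:
Step 0: ((((((\b.(\c.b)) ((\f.(\g.(\h.((f h) g)))) (\b.(\c.b)))) ((\d.(\e.((d e) e))) (\f.(\g.(\h.((f h) (g h))))))) v) ((\a.a) v)) ((\a.a) (\d.(\e.((d e) e)))))
Step 1: (((((\c.((\f.(\g.(\h.((f h) g)))) (\b.(\c.b)))) ((\d.(\e.((d e) e))) (\f.(\g.(\h.((f h) (g h))))))) v) ((\a.a) v)) ((\a.a) (\d.(\e.((d e) e)))))
Step 2: (((((\f.(\g.(\h.((f h) g)))) (\b.(\c.b))) v) ((\a.a) v)) ((\a.a) (\d.(\e.((d e) e)))))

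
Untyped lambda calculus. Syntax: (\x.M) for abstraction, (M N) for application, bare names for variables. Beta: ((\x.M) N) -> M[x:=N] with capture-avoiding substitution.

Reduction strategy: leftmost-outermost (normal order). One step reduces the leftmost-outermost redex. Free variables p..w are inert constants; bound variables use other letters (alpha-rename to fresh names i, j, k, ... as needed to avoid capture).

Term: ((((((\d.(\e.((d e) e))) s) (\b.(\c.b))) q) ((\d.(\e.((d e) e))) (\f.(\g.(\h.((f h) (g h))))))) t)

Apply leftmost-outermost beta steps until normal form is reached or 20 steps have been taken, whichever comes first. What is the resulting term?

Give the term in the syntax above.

Answer: (((((s (\b.(\c.b))) (\b.(\c.b))) q) (\e.(\h.((e h) (e h))))) t)

Derivation:
Step 0: ((((((\d.(\e.((d e) e))) s) (\b.(\c.b))) q) ((\d.(\e.((d e) e))) (\f.(\g.(\h.((f h) (g h))))))) t)
Step 1: (((((\e.((s e) e)) (\b.(\c.b))) q) ((\d.(\e.((d e) e))) (\f.(\g.(\h.((f h) (g h))))))) t)
Step 2: (((((s (\b.(\c.b))) (\b.(\c.b))) q) ((\d.(\e.((d e) e))) (\f.(\g.(\h.((f h) (g h))))))) t)
Step 3: (((((s (\b.(\c.b))) (\b.(\c.b))) q) (\e.(((\f.(\g.(\h.((f h) (g h))))) e) e))) t)
Step 4: (((((s (\b.(\c.b))) (\b.(\c.b))) q) (\e.((\g.(\h.((e h) (g h)))) e))) t)
Step 5: (((((s (\b.(\c.b))) (\b.(\c.b))) q) (\e.(\h.((e h) (e h))))) t)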